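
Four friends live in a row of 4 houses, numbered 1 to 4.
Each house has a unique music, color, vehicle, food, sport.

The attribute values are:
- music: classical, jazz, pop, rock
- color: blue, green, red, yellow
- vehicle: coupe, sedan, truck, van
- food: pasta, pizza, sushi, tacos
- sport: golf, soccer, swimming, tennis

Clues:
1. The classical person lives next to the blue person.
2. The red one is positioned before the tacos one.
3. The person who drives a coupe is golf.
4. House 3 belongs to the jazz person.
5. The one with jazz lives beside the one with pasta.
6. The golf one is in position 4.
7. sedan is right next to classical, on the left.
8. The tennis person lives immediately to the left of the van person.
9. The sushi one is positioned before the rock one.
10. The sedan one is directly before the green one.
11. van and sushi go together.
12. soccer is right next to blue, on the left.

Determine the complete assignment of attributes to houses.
Solution:

House | Music | Color | Vehicle | Food | Sport
----------------------------------------------
  1   | pop | red | sedan | pizza | tennis
  2   | classical | green | van | sushi | soccer
  3   | jazz | blue | truck | tacos | swimming
  4   | rock | yellow | coupe | pasta | golf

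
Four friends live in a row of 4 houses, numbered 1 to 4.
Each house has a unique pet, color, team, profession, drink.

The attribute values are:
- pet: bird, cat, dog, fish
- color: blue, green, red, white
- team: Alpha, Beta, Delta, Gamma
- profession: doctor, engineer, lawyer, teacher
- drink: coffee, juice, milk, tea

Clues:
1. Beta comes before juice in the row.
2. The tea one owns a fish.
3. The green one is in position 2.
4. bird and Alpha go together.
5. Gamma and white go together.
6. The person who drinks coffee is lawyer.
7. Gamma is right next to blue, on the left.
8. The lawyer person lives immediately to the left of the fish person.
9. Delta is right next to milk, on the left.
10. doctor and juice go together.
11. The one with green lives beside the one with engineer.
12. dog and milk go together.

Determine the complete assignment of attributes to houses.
Solution:

House | Pet | Color | Team | Profession | Drink
-----------------------------------------------
  1   | cat | red | Beta | lawyer | coffee
  2   | fish | green | Delta | teacher | tea
  3   | dog | white | Gamma | engineer | milk
  4   | bird | blue | Alpha | doctor | juice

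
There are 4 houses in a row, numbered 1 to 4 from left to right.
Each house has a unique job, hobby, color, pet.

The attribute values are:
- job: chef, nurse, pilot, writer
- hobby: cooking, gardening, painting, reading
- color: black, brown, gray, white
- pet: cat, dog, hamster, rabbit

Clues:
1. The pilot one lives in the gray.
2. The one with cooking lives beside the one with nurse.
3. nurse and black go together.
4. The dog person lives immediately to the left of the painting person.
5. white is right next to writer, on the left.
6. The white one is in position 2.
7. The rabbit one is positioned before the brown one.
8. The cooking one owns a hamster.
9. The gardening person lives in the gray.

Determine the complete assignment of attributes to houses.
Solution:

House | Job | Hobby | Color | Pet
---------------------------------
  1   | pilot | gardening | gray | dog
  2   | chef | painting | white | rabbit
  3   | writer | cooking | brown | hamster
  4   | nurse | reading | black | cat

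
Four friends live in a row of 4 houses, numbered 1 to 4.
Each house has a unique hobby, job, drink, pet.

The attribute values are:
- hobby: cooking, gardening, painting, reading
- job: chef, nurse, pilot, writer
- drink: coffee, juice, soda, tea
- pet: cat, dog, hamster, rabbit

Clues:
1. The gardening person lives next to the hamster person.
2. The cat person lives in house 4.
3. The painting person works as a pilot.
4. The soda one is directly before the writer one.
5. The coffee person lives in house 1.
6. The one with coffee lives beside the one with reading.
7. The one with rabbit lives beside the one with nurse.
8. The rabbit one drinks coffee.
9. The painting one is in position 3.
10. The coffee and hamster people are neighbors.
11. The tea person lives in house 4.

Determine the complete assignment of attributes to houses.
Solution:

House | Hobby | Job | Drink | Pet
---------------------------------
  1   | gardening | chef | coffee | rabbit
  2   | reading | nurse | juice | hamster
  3   | painting | pilot | soda | dog
  4   | cooking | writer | tea | cat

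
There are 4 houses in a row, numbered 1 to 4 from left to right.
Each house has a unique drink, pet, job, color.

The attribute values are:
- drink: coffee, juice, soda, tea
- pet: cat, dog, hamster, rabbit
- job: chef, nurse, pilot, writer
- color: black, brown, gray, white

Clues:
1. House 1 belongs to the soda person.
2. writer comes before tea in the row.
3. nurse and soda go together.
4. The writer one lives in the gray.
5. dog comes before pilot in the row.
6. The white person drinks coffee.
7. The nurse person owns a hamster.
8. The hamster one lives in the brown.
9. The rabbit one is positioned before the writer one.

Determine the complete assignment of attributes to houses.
Solution:

House | Drink | Pet | Job | Color
---------------------------------
  1   | soda | hamster | nurse | brown
  2   | coffee | rabbit | chef | white
  3   | juice | dog | writer | gray
  4   | tea | cat | pilot | black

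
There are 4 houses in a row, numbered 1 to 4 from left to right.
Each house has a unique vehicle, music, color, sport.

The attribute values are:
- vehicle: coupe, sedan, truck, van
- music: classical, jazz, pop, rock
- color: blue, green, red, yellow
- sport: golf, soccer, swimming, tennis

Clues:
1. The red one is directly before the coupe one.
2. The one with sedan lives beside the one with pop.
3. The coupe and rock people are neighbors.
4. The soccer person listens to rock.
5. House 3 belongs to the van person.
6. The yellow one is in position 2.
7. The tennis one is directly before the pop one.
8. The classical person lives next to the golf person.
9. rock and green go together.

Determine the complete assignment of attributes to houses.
Solution:

House | Vehicle | Music | Color | Sport
---------------------------------------
  1   | sedan | classical | red | tennis
  2   | coupe | pop | yellow | golf
  3   | van | rock | green | soccer
  4   | truck | jazz | blue | swimming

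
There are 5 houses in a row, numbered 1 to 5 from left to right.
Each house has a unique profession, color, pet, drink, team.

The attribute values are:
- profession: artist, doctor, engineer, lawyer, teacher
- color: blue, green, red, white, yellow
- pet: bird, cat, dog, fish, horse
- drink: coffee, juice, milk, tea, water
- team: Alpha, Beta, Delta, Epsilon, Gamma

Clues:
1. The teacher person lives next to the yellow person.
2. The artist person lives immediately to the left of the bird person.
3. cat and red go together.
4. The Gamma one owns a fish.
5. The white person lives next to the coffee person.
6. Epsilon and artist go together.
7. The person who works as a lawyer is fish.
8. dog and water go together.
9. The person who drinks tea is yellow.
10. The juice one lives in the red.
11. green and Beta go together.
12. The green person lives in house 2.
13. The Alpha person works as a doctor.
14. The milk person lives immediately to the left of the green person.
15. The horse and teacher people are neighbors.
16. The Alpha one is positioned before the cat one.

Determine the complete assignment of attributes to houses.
Solution:

House | Profession | Color | Pet | Drink | Team
-----------------------------------------------
  1   | artist | white | horse | milk | Epsilon
  2   | teacher | green | bird | coffee | Beta
  3   | lawyer | yellow | fish | tea | Gamma
  4   | doctor | blue | dog | water | Alpha
  5   | engineer | red | cat | juice | Delta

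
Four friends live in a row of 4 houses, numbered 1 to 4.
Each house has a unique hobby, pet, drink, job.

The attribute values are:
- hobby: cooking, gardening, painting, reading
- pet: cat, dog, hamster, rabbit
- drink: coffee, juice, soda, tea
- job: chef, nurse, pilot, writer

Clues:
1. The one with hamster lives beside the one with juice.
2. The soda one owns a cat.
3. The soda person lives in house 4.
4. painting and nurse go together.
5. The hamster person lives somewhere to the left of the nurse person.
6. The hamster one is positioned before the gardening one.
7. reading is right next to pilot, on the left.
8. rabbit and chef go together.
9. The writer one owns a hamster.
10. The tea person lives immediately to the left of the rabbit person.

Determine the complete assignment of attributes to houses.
Solution:

House | Hobby | Pet | Drink | Job
---------------------------------
  1   | cooking | hamster | tea | writer
  2   | reading | rabbit | juice | chef
  3   | gardening | dog | coffee | pilot
  4   | painting | cat | soda | nurse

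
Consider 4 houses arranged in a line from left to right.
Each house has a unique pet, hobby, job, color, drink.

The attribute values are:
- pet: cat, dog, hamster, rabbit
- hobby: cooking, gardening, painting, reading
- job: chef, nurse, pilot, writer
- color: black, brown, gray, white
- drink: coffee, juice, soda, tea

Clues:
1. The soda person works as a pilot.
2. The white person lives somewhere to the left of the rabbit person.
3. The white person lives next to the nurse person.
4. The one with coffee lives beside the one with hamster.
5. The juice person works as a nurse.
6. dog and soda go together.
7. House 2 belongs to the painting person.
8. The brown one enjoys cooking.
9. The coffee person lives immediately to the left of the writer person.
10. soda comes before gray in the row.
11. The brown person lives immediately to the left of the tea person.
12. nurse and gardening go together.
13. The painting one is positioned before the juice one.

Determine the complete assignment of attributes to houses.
Solution:

House | Pet | Hobby | Job | Color | Drink
-----------------------------------------
  1   | cat | cooking | chef | brown | coffee
  2   | hamster | painting | writer | black | tea
  3   | dog | reading | pilot | white | soda
  4   | rabbit | gardening | nurse | gray | juice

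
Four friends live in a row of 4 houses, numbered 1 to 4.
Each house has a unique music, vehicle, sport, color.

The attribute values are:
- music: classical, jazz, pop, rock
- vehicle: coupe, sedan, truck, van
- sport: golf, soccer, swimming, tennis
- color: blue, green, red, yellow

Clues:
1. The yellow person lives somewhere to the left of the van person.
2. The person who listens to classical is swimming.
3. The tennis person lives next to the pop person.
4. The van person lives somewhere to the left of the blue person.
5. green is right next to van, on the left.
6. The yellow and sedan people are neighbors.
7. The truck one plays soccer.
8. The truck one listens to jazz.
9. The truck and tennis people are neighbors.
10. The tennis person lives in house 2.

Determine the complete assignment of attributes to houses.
Solution:

House | Music | Vehicle | Sport | Color
---------------------------------------
  1   | jazz | truck | soccer | yellow
  2   | rock | sedan | tennis | green
  3   | pop | van | golf | red
  4   | classical | coupe | swimming | blue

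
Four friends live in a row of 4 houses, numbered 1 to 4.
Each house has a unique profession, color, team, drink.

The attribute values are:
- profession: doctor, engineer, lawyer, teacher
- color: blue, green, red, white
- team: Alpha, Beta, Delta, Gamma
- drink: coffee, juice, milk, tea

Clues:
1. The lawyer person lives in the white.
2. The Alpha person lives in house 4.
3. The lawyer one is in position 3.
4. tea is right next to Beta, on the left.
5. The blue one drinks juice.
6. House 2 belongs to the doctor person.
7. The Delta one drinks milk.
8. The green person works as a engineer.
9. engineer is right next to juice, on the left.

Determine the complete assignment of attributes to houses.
Solution:

House | Profession | Color | Team | Drink
-----------------------------------------
  1   | engineer | green | Gamma | tea
  2   | doctor | blue | Beta | juice
  3   | lawyer | white | Delta | milk
  4   | teacher | red | Alpha | coffee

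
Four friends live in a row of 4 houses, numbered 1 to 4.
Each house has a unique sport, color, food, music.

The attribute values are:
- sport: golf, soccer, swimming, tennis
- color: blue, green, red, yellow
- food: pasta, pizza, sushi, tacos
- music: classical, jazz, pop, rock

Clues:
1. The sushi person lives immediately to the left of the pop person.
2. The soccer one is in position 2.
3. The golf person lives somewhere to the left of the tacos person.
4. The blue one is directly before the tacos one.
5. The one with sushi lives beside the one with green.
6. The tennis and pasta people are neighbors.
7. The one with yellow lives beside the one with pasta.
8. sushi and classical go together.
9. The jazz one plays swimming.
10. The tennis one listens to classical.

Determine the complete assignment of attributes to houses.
Solution:

House | Sport | Color | Food | Music
------------------------------------
  1   | tennis | yellow | sushi | classical
  2   | soccer | green | pasta | pop
  3   | golf | blue | pizza | rock
  4   | swimming | red | tacos | jazz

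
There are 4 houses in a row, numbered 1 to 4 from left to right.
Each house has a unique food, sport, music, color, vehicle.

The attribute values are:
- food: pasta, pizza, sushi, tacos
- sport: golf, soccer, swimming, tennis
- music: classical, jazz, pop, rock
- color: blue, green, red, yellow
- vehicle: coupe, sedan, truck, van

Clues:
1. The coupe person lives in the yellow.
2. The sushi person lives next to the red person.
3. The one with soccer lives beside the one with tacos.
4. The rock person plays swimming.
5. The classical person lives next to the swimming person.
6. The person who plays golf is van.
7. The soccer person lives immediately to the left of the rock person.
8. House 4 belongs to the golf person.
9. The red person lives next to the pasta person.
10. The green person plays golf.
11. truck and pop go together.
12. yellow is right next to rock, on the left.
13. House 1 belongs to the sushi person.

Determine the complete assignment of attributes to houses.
Solution:

House | Food | Sport | Music | Color | Vehicle
----------------------------------------------
  1   | sushi | soccer | classical | yellow | coupe
  2   | tacos | swimming | rock | red | sedan
  3   | pasta | tennis | pop | blue | truck
  4   | pizza | golf | jazz | green | van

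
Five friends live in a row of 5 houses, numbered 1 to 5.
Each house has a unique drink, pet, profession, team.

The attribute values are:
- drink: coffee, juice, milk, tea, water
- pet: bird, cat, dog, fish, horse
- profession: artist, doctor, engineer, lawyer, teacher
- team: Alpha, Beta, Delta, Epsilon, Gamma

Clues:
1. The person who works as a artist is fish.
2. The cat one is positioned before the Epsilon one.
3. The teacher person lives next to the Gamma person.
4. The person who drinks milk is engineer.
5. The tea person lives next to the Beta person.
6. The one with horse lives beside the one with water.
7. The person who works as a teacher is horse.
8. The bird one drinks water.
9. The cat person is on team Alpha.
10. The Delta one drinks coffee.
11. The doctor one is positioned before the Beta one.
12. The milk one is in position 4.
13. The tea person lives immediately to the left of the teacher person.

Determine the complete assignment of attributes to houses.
Solution:

House | Drink | Pet | Profession | Team
---------------------------------------
  1   | tea | cat | doctor | Alpha
  2   | juice | horse | teacher | Beta
  3   | water | bird | lawyer | Gamma
  4   | milk | dog | engineer | Epsilon
  5   | coffee | fish | artist | Delta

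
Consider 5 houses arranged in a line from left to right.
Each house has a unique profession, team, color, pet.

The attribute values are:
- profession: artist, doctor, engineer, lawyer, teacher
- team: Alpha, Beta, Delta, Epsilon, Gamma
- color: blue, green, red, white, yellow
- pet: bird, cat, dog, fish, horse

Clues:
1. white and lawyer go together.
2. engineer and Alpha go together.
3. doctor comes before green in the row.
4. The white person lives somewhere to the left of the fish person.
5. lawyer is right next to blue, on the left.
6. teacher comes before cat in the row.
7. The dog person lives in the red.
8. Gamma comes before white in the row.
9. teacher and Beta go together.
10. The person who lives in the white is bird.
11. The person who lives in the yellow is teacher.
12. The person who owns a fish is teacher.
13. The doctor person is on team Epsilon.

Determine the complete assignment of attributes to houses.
Solution:

House | Profession | Team | Color | Pet
---------------------------------------
  1   | artist | Gamma | red | dog
  2   | lawyer | Delta | white | bird
  3   | doctor | Epsilon | blue | horse
  4   | teacher | Beta | yellow | fish
  5   | engineer | Alpha | green | cat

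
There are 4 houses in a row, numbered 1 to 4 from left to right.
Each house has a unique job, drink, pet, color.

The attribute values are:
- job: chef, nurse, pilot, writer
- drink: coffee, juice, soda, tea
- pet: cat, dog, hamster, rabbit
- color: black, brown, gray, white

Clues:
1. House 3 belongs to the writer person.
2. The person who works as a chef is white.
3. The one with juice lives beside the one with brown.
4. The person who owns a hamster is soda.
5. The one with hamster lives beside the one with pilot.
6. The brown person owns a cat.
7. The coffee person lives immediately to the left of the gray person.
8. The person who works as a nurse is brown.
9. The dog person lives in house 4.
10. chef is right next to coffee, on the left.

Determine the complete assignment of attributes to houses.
Solution:

House | Job | Drink | Pet | Color
---------------------------------
  1   | chef | juice | rabbit | white
  2   | nurse | coffee | cat | brown
  3   | writer | soda | hamster | gray
  4   | pilot | tea | dog | black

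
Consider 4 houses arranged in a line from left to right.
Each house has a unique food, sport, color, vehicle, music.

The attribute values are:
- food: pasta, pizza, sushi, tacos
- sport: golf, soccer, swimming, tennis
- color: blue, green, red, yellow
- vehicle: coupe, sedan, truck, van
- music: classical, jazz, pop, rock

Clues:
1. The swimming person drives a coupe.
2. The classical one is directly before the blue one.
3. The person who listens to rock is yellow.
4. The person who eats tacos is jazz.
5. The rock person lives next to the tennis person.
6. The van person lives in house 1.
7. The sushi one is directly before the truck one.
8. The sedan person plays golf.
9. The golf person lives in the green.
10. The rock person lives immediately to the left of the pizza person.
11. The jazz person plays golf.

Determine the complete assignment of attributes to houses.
Solution:

House | Food | Sport | Color | Vehicle | Music
----------------------------------------------
  1   | sushi | soccer | yellow | van | rock
  2   | pizza | tennis | red | truck | classical
  3   | pasta | swimming | blue | coupe | pop
  4   | tacos | golf | green | sedan | jazz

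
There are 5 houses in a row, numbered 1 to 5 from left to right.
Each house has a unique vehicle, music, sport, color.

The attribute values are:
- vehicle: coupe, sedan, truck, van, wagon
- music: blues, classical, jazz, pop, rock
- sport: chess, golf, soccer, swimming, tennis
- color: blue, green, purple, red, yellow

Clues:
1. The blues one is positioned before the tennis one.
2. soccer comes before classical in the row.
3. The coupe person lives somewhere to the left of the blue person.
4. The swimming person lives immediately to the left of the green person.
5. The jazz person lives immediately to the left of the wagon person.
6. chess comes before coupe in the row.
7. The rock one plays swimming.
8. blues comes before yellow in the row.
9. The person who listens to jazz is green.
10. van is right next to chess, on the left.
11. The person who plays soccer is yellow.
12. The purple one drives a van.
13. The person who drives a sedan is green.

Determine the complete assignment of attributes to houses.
Solution:

House | Vehicle | Music | Sport | Color
---------------------------------------
  1   | van | rock | swimming | purple
  2   | sedan | jazz | chess | green
  3   | wagon | blues | golf | red
  4   | coupe | pop | soccer | yellow
  5   | truck | classical | tennis | blue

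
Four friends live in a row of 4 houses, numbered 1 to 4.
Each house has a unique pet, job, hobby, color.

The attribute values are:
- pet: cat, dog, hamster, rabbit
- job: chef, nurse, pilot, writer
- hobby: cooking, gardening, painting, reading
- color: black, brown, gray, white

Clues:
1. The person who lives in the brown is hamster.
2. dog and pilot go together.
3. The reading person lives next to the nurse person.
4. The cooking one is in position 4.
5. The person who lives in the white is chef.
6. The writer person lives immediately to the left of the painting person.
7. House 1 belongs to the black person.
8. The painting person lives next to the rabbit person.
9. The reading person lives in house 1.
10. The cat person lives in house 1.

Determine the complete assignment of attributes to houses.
Solution:

House | Pet | Job | Hobby | Color
---------------------------------
  1   | cat | writer | reading | black
  2   | hamster | nurse | painting | brown
  3   | rabbit | chef | gardening | white
  4   | dog | pilot | cooking | gray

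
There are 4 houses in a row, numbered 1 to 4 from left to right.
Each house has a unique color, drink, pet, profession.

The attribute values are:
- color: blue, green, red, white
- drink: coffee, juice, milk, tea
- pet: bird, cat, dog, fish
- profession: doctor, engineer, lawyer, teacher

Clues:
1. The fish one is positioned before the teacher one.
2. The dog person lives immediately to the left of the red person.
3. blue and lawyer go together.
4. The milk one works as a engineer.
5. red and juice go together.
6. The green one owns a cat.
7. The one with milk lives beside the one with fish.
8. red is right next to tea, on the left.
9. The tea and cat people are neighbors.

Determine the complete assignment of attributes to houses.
Solution:

House | Color | Drink | Pet | Profession
----------------------------------------
  1   | white | milk | dog | engineer
  2   | red | juice | fish | doctor
  3   | blue | tea | bird | lawyer
  4   | green | coffee | cat | teacher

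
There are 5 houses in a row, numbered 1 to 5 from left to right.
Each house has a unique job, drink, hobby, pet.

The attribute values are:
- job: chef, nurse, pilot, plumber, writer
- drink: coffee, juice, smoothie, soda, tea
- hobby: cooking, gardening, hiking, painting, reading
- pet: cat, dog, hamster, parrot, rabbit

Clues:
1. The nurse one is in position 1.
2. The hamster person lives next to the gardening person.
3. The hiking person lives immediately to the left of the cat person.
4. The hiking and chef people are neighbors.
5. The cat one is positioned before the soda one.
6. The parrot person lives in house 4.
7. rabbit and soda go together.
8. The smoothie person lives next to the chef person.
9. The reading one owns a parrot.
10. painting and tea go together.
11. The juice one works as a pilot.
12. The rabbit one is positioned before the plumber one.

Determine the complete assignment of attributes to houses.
Solution:

House | Job | Drink | Hobby | Pet
---------------------------------
  1   | nurse | smoothie | hiking | hamster
  2   | chef | coffee | gardening | cat
  3   | writer | soda | cooking | rabbit
  4   | pilot | juice | reading | parrot
  5   | plumber | tea | painting | dog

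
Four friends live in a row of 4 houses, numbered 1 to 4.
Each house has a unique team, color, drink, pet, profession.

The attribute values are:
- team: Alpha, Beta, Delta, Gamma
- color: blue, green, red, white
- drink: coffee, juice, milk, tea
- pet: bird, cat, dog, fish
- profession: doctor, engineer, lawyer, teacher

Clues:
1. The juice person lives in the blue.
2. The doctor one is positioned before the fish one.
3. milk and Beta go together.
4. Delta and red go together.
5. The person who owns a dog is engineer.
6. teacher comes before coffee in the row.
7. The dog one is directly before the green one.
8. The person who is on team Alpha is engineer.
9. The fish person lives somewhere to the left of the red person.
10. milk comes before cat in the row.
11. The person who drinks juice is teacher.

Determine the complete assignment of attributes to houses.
Solution:

House | Team | Color | Drink | Pet | Profession
-----------------------------------------------
  1   | Alpha | white | tea | dog | engineer
  2   | Beta | green | milk | bird | doctor
  3   | Gamma | blue | juice | fish | teacher
  4   | Delta | red | coffee | cat | lawyer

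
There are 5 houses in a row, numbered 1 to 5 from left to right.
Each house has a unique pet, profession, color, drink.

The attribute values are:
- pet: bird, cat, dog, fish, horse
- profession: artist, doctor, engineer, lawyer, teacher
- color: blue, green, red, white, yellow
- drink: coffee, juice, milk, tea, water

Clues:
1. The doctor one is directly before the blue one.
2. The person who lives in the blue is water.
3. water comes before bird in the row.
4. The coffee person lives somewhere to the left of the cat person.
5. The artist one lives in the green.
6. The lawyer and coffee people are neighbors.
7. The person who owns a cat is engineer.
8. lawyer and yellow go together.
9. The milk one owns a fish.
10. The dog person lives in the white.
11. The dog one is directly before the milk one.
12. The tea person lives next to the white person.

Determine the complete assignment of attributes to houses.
Solution:

House | Pet | Profession | Color | Drink
----------------------------------------
  1   | horse | lawyer | yellow | tea
  2   | dog | teacher | white | coffee
  3   | fish | doctor | red | milk
  4   | cat | engineer | blue | water
  5   | bird | artist | green | juice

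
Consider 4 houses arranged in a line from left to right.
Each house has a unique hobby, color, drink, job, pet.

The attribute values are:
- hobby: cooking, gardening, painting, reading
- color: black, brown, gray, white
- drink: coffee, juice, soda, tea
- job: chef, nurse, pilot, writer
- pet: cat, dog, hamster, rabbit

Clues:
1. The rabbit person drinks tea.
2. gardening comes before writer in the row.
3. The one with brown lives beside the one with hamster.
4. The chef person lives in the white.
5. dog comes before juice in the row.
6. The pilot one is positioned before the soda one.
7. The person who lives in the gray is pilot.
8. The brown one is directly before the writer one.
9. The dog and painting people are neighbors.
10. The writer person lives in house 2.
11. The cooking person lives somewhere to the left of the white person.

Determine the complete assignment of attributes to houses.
Solution:

House | Hobby | Color | Drink | Job | Pet
-----------------------------------------
  1   | gardening | brown | coffee | nurse | dog
  2   | painting | black | juice | writer | hamster
  3   | cooking | gray | tea | pilot | rabbit
  4   | reading | white | soda | chef | cat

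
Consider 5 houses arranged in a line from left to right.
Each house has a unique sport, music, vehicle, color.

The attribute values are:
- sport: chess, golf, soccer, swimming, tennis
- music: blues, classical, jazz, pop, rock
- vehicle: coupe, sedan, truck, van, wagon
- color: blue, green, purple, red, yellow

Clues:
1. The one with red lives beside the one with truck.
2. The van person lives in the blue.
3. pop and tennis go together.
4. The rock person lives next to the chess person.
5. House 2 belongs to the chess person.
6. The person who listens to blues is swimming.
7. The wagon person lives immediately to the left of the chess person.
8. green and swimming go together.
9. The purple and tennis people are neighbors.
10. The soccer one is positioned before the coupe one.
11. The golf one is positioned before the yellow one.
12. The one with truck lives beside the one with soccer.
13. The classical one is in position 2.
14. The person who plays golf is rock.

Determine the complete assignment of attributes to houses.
Solution:

House | Sport | Music | Vehicle | Color
---------------------------------------
  1   | golf | rock | wagon | red
  2   | chess | classical | truck | yellow
  3   | soccer | jazz | sedan | purple
  4   | tennis | pop | van | blue
  5   | swimming | blues | coupe | green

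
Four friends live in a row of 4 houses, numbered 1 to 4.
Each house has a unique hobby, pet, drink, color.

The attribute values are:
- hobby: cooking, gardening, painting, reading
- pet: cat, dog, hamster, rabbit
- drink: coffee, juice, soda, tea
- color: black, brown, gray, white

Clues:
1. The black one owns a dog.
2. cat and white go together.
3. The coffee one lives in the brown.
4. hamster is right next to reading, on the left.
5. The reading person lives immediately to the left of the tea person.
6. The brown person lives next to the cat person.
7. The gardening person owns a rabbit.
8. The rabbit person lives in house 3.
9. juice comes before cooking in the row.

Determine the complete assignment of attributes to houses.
Solution:

House | Hobby | Pet | Drink | Color
-----------------------------------
  1   | painting | hamster | coffee | brown
  2   | reading | cat | juice | white
  3   | gardening | rabbit | tea | gray
  4   | cooking | dog | soda | black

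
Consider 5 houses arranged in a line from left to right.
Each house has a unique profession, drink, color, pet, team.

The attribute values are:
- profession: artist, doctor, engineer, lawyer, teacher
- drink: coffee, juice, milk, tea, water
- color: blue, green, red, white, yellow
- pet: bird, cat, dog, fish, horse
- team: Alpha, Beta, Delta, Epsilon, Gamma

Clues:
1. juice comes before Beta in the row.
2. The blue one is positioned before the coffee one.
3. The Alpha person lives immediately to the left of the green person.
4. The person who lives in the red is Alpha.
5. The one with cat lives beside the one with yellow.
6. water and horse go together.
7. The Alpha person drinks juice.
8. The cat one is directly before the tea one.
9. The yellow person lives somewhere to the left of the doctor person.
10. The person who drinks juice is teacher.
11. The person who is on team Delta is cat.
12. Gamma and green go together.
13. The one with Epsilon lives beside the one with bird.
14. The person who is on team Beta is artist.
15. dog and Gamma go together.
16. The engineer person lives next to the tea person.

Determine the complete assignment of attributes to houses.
Solution:

House | Profession | Drink | Color | Pet | Team
-----------------------------------------------
  1   | engineer | milk | blue | cat | Delta
  2   | lawyer | tea | yellow | fish | Epsilon
  3   | teacher | juice | red | bird | Alpha
  4   | doctor | coffee | green | dog | Gamma
  5   | artist | water | white | horse | Beta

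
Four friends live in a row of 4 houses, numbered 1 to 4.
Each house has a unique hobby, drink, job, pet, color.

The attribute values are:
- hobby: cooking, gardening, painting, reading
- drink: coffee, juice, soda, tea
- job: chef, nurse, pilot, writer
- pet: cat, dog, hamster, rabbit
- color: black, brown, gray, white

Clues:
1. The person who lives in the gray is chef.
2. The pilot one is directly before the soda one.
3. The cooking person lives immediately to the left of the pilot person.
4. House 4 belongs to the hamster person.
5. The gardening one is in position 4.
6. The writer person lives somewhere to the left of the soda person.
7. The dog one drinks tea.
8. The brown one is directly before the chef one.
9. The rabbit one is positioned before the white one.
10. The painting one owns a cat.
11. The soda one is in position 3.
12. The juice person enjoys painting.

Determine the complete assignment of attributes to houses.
Solution:

House | Hobby | Drink | Job | Pet | Color
-----------------------------------------
  1   | cooking | tea | writer | dog | black
  2   | painting | juice | pilot | cat | brown
  3   | reading | soda | chef | rabbit | gray
  4   | gardening | coffee | nurse | hamster | white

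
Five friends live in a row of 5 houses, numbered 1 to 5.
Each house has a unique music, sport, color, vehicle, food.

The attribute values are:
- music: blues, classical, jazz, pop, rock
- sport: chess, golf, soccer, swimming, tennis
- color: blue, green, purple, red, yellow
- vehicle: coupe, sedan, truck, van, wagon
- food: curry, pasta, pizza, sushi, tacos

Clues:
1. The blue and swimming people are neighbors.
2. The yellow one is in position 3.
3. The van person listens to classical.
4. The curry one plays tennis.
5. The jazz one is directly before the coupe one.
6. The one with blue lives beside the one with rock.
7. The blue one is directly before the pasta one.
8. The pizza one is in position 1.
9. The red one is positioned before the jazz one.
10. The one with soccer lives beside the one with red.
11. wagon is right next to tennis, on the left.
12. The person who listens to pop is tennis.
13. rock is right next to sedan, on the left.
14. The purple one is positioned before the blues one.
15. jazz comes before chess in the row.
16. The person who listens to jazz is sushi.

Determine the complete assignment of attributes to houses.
Solution:

House | Music | Sport | Color | Vehicle | Food
----------------------------------------------
  1   | classical | soccer | blue | van | pizza
  2   | rock | swimming | red | wagon | pasta
  3   | pop | tennis | yellow | sedan | curry
  4   | jazz | golf | purple | truck | sushi
  5   | blues | chess | green | coupe | tacos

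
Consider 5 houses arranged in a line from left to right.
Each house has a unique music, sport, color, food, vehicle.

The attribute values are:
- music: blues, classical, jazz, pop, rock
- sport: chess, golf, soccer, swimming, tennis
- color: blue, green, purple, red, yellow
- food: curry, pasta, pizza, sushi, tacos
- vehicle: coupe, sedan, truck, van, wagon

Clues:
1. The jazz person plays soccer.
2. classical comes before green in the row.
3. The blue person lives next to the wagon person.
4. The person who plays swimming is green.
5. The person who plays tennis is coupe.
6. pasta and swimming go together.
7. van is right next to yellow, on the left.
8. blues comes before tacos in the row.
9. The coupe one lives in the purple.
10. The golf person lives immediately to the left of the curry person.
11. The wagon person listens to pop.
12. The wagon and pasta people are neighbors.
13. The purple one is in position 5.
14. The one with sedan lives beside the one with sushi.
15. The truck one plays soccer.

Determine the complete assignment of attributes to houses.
Solution:

House | Music | Sport | Color | Food | Vehicle
----------------------------------------------
  1   | classical | golf | blue | pizza | van
  2   | pop | chess | yellow | curry | wagon
  3   | blues | swimming | green | pasta | sedan
  4   | jazz | soccer | red | sushi | truck
  5   | rock | tennis | purple | tacos | coupe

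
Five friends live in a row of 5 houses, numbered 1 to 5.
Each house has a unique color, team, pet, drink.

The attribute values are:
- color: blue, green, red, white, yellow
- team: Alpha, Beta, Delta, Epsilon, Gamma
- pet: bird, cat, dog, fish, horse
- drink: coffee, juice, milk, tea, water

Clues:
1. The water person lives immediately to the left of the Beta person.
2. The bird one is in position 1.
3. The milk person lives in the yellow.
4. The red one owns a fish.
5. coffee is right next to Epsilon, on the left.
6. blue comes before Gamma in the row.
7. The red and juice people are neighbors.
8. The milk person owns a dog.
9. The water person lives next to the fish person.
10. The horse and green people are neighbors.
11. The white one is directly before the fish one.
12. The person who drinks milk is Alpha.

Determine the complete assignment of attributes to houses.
Solution:

House | Color | Team | Pet | Drink
----------------------------------
  1   | white | Delta | bird | water
  2   | red | Beta | fish | coffee
  3   | blue | Epsilon | horse | juice
  4   | green | Gamma | cat | tea
  5   | yellow | Alpha | dog | milk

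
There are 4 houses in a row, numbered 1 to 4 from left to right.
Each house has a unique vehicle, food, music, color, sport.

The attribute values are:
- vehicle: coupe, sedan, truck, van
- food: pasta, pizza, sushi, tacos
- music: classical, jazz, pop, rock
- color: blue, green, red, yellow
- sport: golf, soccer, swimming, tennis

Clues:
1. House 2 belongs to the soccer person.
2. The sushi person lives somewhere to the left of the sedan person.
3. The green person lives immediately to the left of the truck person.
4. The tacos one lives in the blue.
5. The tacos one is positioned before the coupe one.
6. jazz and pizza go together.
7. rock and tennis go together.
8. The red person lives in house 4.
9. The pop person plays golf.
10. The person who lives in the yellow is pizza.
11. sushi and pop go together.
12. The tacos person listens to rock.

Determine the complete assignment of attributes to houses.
Solution:

House | Vehicle | Food | Music | Color | Sport
----------------------------------------------
  1   | van | sushi | pop | green | golf
  2   | truck | pizza | jazz | yellow | soccer
  3   | sedan | tacos | rock | blue | tennis
  4   | coupe | pasta | classical | red | swimming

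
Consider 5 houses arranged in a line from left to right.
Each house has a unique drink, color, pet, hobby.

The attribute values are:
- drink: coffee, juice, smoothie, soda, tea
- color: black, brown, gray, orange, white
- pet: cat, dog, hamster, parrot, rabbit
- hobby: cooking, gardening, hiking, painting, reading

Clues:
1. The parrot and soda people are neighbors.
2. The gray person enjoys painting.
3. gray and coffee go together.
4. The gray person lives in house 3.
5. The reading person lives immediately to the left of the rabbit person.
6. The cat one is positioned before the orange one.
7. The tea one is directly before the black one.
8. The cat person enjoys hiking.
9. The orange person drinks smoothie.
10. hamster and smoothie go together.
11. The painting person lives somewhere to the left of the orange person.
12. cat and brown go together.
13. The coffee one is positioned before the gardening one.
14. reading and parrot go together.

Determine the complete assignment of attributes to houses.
Solution:

House | Drink | Color | Pet | Hobby
-----------------------------------
  1   | tea | white | parrot | reading
  2   | soda | black | rabbit | cooking
  3   | coffee | gray | dog | painting
  4   | juice | brown | cat | hiking
  5   | smoothie | orange | hamster | gardening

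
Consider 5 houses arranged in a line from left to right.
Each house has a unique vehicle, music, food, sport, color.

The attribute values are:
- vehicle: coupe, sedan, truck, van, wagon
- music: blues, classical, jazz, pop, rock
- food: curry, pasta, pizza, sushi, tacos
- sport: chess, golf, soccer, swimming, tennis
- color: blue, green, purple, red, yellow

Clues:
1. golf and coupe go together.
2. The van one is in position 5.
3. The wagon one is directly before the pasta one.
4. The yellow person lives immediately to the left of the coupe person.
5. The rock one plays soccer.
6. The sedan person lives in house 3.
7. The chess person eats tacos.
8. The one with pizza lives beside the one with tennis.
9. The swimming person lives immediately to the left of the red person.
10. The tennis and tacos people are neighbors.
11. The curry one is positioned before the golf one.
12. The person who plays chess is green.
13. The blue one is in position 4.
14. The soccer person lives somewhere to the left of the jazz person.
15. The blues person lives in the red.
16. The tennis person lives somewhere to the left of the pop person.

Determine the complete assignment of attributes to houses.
Solution:

House | Vehicle | Music | Food | Sport | Color
----------------------------------------------
  1   | wagon | classical | curry | swimming | yellow
  2   | coupe | blues | pasta | golf | red
  3   | sedan | rock | pizza | soccer | purple
  4   | truck | jazz | sushi | tennis | blue
  5   | van | pop | tacos | chess | green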